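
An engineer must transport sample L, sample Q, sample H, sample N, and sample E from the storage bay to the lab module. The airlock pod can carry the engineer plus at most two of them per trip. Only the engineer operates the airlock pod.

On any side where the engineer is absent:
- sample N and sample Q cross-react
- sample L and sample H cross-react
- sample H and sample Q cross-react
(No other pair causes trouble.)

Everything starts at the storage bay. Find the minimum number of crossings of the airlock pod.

Counting alone: the engineer can take at most 2 across per trip to the lab module, so moving all 5 needs at least 3 loaded trips out, with a return between consecutive ones — at least 5 crossings.
The plan below uses exactly 5 crossings, so it is optimal:
1. Engineer goes to the lab module with sample L and sample Q.  [the storage bay: sample E, sample H, sample N | the lab module: sample L, sample Q]
2. Engineer goes back to the storage bay alone.  [the storage bay: sample E, sample H, sample N | the lab module: sample L, sample Q]
3. Engineer goes to the lab module with sample E.  [the storage bay: sample H, sample N | the lab module: sample E, sample L, sample Q]
4. Engineer goes back to the storage bay alone.  [the storage bay: sample H, sample N | the lab module: sample E, sample L, sample Q]
5. Engineer goes to the lab module with sample H and sample N.  [the storage bay: — | the lab module: sample E, sample H, sample L, sample N, sample Q]

5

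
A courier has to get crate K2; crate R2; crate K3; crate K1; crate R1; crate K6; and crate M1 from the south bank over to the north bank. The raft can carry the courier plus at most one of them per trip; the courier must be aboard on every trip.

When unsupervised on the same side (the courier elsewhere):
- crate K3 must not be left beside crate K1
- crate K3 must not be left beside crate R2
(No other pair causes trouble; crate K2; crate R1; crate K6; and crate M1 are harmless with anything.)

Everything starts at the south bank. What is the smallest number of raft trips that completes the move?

Counting alone: the courier can take at most 1 across per trip to the north bank, so moving all 7 needs at least 7 loaded trips out, with a return between consecutive ones — at least 13 crossings.
The safety rule pushes this higher. Following every safe sequence of crossings, the most of the 7 that can be at the north bank as the raft arrives there on crossing 13 is 6 — never all 7.
So no plan with fewer than 15 crossings exists, and this one achieves 15:
1. Courier goes to the north bank with crate K3.
2. Courier goes back to the south bank alone.
3. Courier goes to the north bank with crate K2.
4. Courier goes back to the south bank alone.
5. Courier goes to the north bank with crate R2.
6. Courier goes back to the south bank with crate K3.
7. Courier goes to the north bank with crate K1.
8. Courier goes back to the south bank alone.
9. Courier goes to the north bank with crate R1.
10. Courier goes back to the south bank alone.
11. Courier goes to the north bank with crate K6.
12. Courier goes back to the south bank alone.
13. Courier goes to the north bank with crate M1.
14. Courier goes back to the south bank alone.
15. Courier goes to the north bank with crate K3.

15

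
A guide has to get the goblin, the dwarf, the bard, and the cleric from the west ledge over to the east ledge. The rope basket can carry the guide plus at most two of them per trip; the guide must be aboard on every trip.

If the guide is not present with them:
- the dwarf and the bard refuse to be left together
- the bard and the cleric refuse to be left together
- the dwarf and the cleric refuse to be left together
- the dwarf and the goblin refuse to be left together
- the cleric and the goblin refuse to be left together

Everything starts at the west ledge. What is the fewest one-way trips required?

Counting alone: the guide can take at most 2 across per trip to the east ledge, so moving all 4 needs at least 2 loaded trips out, with a return between consecutive ones — at least 3 crossings.
The safety rule pushes this higher. Following every safe sequence of crossings, the most of the 4 that can be at the east ledge as the rope basket arrives there on crossing 3 is 3 — never all 4.
So no plan with fewer than 5 crossings exists, and this one achieves 5:
1. Guide goes to the east ledge with the cleric and the dwarf.
2. Guide goes back to the west ledge with the dwarf.
3. Guide goes to the east ledge with the bard and the goblin.
4. Guide goes back to the west ledge with the cleric.
5. Guide goes to the east ledge with the cleric and the dwarf.

5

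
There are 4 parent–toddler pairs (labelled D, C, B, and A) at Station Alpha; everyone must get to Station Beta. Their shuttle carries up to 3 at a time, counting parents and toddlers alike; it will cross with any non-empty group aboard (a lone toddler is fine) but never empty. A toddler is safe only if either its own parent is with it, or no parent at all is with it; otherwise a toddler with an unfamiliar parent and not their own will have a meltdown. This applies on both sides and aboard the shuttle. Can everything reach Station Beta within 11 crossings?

Yes

Yes — this plan uses 9 crossings (≤ 11):
1. parent D and toddler D cross → Station Beta.
2. parent D crosses ← Station Alpha.
3. parent C, parent D, and toddler C cross → Station Beta.
4. parent D and toddler D cross ← Station Alpha.
5. parent A, parent B, and parent D cross → Station Beta.
6. toddler C crosses ← Station Alpha.
7. toddler C and toddler D cross → Station Beta.
8. toddler D crosses ← Station Alpha.
9. toddler A, toddler B, and toddler D cross → Station Beta.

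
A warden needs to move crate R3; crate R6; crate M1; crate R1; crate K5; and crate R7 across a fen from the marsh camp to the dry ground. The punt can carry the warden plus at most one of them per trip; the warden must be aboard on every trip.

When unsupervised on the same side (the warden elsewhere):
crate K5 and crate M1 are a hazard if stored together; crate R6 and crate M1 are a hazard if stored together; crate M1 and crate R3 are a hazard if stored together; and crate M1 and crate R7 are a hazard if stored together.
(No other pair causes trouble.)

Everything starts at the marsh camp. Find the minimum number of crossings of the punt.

impossible

Following every safe sequence of crossings from the start, the most of the 6 that can be at the dry ground as the punt arrives there on crossings 1, 3, 5 is 1, 2, 3 respectively; the best ever achieved is 3 of 6.
From crossing 7 on, no configuration arises that was not already reachable earlier: only 22 distinct safe configurations (who is on which side, and where the punt is) can ever be reached, none of them has everyone across, and every continuation just revisits them. So no valid plan exists.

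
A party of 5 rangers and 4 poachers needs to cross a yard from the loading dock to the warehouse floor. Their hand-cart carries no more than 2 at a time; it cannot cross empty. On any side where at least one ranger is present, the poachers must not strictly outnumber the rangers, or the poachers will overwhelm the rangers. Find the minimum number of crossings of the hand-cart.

15

Counting alone: each trip to the warehouse floor takes at most 2 across and each return brings at least 1 back, so after t trips out (and t−1 returns) at most 2t − (t−1) of the 9 are across; that first reaches 9 at t = 8, so at least 15 crossings are needed.
The plan below uses exactly 15 crossings, so it is optimal:
1. 2 poachers → the warehouse floor.  (the loading dock: 5R 2P; the warehouse floor: 0R 2P)
2. 1 poacher ← the loading dock.  (the loading dock: 5R 3P; the warehouse floor: 0R 1P)
3. 2 poachers → the warehouse floor.  (the loading dock: 5R 1P; the warehouse floor: 0R 3P)
4. 1 poacher ← the loading dock.  (the loading dock: 5R 2P; the warehouse floor: 0R 2P)
5. 2 rangers → the warehouse floor.  (the loading dock: 3R 2P; the warehouse floor: 2R 2P)
6. 1 poacher ← the loading dock.  (the loading dock: 3R 3P; the warehouse floor: 2R 1P)
7. 1 ranger and 1 poacher → the warehouse floor.  (the loading dock: 2R 2P; the warehouse floor: 3R 2P)
8. 1 ranger ← the loading dock.  (the loading dock: 3R 2P; the warehouse floor: 2R 2P)
9. 1 ranger and 1 poacher → the warehouse floor.  (the loading dock: 2R 1P; the warehouse floor: 3R 3P)
10. 1 poacher ← the loading dock.  (the loading dock: 2R 2P; the warehouse floor: 3R 2P)
11. 1 ranger and 1 poacher → the warehouse floor.  (the loading dock: 1R 1P; the warehouse floor: 4R 3P)
12. 1 ranger ← the loading dock.  (the loading dock: 2R 1P; the warehouse floor: 3R 3P)
13. 1 ranger and 1 poacher → the warehouse floor.  (the loading dock: 1R 0P; the warehouse floor: 4R 4P)
14. 1 poacher ← the loading dock.  (the loading dock: 1R 1P; the warehouse floor: 4R 3P)
15. 1 ranger and 1 poacher → the warehouse floor.  (the loading dock: 0R 0P; the warehouse floor: 5R 4P)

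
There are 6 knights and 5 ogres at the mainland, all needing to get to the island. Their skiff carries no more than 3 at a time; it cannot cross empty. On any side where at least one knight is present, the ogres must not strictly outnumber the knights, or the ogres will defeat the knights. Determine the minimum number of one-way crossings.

Counting alone: each trip to the island takes at most 3 across and each return brings at least 1 back, so after t trips out (and t−1 returns) at most 3t − (t−1) of the 11 are across; that first reaches 11 at t = 5, so at least 9 crossings are needed.
The plan below uses exactly 9 crossings, so it is optimal:
1. 3 ogres → the island.  (the mainland: 6K 2O; the island: 0K 3O)
2. 1 ogre ← the mainland.  (the mainland: 6K 3O; the island: 0K 2O)
3. 3 knights → the island.  (the mainland: 3K 3O; the island: 3K 2O)
4. 1 knight ← the mainland.  (the mainland: 4K 3O; the island: 2K 2O)
5. 2 knights and 1 ogre → the island.  (the mainland: 2K 2O; the island: 4K 3O)
6. 1 knight ← the mainland.  (the mainland: 3K 2O; the island: 3K 3O)
7. 2 knights and 1 ogre → the island.  (the mainland: 1K 1O; the island: 5K 4O)
8. 1 knight ← the mainland.  (the mainland: 2K 1O; the island: 4K 4O)
9. 2 knights and 1 ogre → the island.  (the mainland: 0K 0O; the island: 6K 5O)

9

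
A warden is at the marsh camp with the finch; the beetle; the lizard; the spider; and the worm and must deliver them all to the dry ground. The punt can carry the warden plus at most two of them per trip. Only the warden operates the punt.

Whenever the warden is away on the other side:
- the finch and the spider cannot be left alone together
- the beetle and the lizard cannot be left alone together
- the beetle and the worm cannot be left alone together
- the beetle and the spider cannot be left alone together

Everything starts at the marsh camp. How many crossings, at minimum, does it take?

Counting alone: the warden can take at most 2 across per trip to the dry ground, so moving all 5 needs at least 3 loaded trips out, with a return between consecutive ones — at least 5 crossings.
The plan below uses exactly 5 crossings, so it is optimal:
1. Warden goes to the dry ground with the beetle and the finch.  [the marsh camp: the lizard, the spider, the worm | the dry ground: the beetle, the finch]
2. Warden goes back to the marsh camp alone.  [the marsh camp: the lizard, the spider, the worm | the dry ground: the beetle, the finch]
3. Warden goes to the dry ground with the lizard and the worm.  [the marsh camp: the spider | the dry ground: the beetle, the finch, the lizard, the worm]
4. Warden goes back to the marsh camp with the beetle.  [the marsh camp: the beetle, the spider | the dry ground: the finch, the lizard, the worm]
5. Warden goes to the dry ground with the beetle and the spider.  [the marsh camp: — | the dry ground: the beetle, the finch, the lizard, the spider, the worm]

5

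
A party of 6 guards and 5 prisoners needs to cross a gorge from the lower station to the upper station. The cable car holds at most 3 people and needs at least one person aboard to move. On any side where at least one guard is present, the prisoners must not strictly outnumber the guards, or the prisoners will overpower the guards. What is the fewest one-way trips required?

9

Counting alone: each trip to the upper station takes at most 3 across and each return brings at least 1 back, so after t trips out (and t−1 returns) at most 3t − (t−1) of the 11 are across; that first reaches 11 at t = 5, so at least 9 crossings are needed.
The plan below uses exactly 9 crossings, so it is optimal:
1. 3 prisoners → the upper station.  (the lower station: 6G 2P; the upper station: 0G 3P)
2. 1 prisoner ← the lower station.  (the lower station: 6G 3P; the upper station: 0G 2P)
3. 3 guards → the upper station.  (the lower station: 3G 3P; the upper station: 3G 2P)
4. 1 guard ← the lower station.  (the lower station: 4G 3P; the upper station: 2G 2P)
5. 2 guards and 1 prisoner → the upper station.  (the lower station: 2G 2P; the upper station: 4G 3P)
6. 1 guard ← the lower station.  (the lower station: 3G 2P; the upper station: 3G 3P)
7. 2 guards and 1 prisoner → the upper station.  (the lower station: 1G 1P; the upper station: 5G 4P)
8. 1 guard ← the lower station.  (the lower station: 2G 1P; the upper station: 4G 4P)
9. 2 guards and 1 prisoner → the upper station.  (the lower station: 0G 0P; the upper station: 6G 5P)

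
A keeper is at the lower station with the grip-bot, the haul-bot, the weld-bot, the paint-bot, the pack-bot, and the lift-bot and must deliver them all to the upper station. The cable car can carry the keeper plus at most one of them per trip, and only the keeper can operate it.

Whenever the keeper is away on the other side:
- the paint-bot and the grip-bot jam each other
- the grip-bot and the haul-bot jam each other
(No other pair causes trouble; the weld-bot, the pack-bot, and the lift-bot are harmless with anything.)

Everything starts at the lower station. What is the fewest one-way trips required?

13

Counting alone: the keeper can take at most 1 across per trip to the upper station, so moving all 6 needs at least 6 loaded trips out, with a return between consecutive ones — at least 11 crossings.
The safety rule pushes this higher. Following every safe sequence of crossings, the most of the 6 that can be at the upper station as the cable car arrives there on crossing 11 is 5 — never all 6.
So no plan with fewer than 13 crossings exists, and this one achieves 13:
1. Keeper goes to the upper station with the grip-bot.  [the lower station: the haul-bot, the lift-bot, the pack-bot, the paint-bot, the weld-bot | the upper station: the grip-bot]
2. Keeper goes back to the lower station alone.  [the lower station: the haul-bot, the lift-bot, the pack-bot, the paint-bot, the weld-bot | the upper station: the grip-bot]
3. Keeper goes to the upper station with the haul-bot.  [the lower station: the lift-bot, the pack-bot, the paint-bot, the weld-bot | the upper station: the grip-bot, the haul-bot]
4. Keeper goes back to the lower station with the grip-bot.  [the lower station: the grip-bot, the lift-bot, the pack-bot, the paint-bot, the weld-bot | the upper station: the haul-bot]
5. Keeper goes to the upper station with the paint-bot.  [the lower station: the grip-bot, the lift-bot, the pack-bot, the weld-bot | the upper station: the haul-bot, the paint-bot]
6. Keeper goes back to the lower station alone.  [the lower station: the grip-bot, the lift-bot, the pack-bot, the weld-bot | the upper station: the haul-bot, the paint-bot]
7. Keeper goes to the upper station with the weld-bot.  [the lower station: the grip-bot, the lift-bot, the pack-bot | the upper station: the haul-bot, the paint-bot, the weld-bot]
8. Keeper goes back to the lower station alone.  [the lower station: the grip-bot, the lift-bot, the pack-bot | the upper station: the haul-bot, the paint-bot, the weld-bot]
9. Keeper goes to the upper station with the pack-bot.  [the lower station: the grip-bot, the lift-bot | the upper station: the haul-bot, the pack-bot, the paint-bot, the weld-bot]
10. Keeper goes back to the lower station alone.  [the lower station: the grip-bot, the lift-bot | the upper station: the haul-bot, the pack-bot, the paint-bot, the weld-bot]
11. Keeper goes to the upper station with the lift-bot.  [the lower station: the grip-bot | the upper station: the haul-bot, the lift-bot, the pack-bot, the paint-bot, the weld-bot]
12. Keeper goes back to the lower station alone.  [the lower station: the grip-bot | the upper station: the haul-bot, the lift-bot, the pack-bot, the paint-bot, the weld-bot]
13. Keeper goes to the upper station with the grip-bot.  [the lower station: — | the upper station: the grip-bot, the haul-bot, the lift-bot, the pack-bot, the paint-bot, the weld-bot]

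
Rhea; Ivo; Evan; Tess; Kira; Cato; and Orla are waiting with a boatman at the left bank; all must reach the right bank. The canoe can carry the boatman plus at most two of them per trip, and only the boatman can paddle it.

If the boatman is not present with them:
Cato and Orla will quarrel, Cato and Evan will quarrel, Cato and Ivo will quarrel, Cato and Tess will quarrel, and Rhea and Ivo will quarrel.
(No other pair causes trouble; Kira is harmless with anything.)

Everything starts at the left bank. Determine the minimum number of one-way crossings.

9

Counting alone: the boatman can take at most 2 across per trip to the right bank, so moving all 7 needs at least 4 loaded trips out, with a return between consecutive ones — at least 7 crossings.
The safety rule pushes this higher. Following every safe sequence of crossings, the most of the 7 that can be at the right bank as the canoe arrives there on crossing 7 is 6 — never all 7.
So no plan with fewer than 9 crossings exists, and this one achieves 9:
1. Boatman goes to the right bank with Cato and Rhea.  [the left bank: Evan, Ivo, Kira, Orla, Tess | the right bank: Cato, Rhea]
2. Boatman goes back to the left bank alone.  [the left bank: Evan, Ivo, Kira, Orla, Tess | the right bank: Cato, Rhea]
3. Boatman goes to the right bank with Kira.  [the left bank: Evan, Ivo, Orla, Tess | the right bank: Cato, Kira, Rhea]
4. Boatman goes back to the left bank alone.  [the left bank: Evan, Ivo, Orla, Tess | the right bank: Cato, Kira, Rhea]
5. Boatman goes to the right bank with Evan and Ivo.  [the left bank: Orla, Tess | the right bank: Cato, Evan, Ivo, Kira, Rhea]
6. Boatman goes back to the left bank with Cato and Rhea.  [the left bank: Cato, Orla, Rhea, Tess | the right bank: Evan, Ivo, Kira]
7. Boatman goes to the right bank with Orla and Tess.  [the left bank: Cato, Rhea | the right bank: Evan, Ivo, Kira, Orla, Tess]
8. Boatman goes back to the left bank alone.  [the left bank: Cato, Rhea | the right bank: Evan, Ivo, Kira, Orla, Tess]
9. Boatman goes to the right bank with Cato and Rhea.  [the left bank: — | the right bank: Cato, Evan, Ivo, Kira, Orla, Rhea, Tess]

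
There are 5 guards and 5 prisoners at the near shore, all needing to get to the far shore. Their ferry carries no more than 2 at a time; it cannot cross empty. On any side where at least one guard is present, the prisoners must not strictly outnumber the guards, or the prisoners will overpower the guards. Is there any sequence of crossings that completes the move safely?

Following every safe sequence of crossings from the start, the most of the 10 that can be at the far shore as the ferry arrives there on crossings 1, 3, 5, 7 is 2, 3, 4, 5 respectively; the best ever achieved is 5 of 10.
From crossing 9 on, no configuration arises that was not already reachable earlier: only 13 distinct safe configurations (who is on which side, and where the ferry is) can ever be reached, none of them has everyone across, and every continuation just revisits them. They are: 0 guards + 0 prisoners across (ferry back at the start); 0 guards + 1 prisoner across (ferry there); 0 guards + 1 prisoner across (ferry back at the start); 0 guards + 2 prisoners across (ferry there); 0 guards + 2 prisoners across (ferry back at the start); 0 guards + 3 prisoners across (ferry there); 0 guards + 3 prisoners across (ferry back at the start); 0 guards + 4 prisoners across (ferry there); 0 guards + 4 prisoners across (ferry back at the start); 0 guards + 5 prisoners across (ferry there); 1 guard + 1 prisoner across (ferry there); 1 guard + 1 prisoner across (ferry back at the start); 2 guards + 2 prisoners across (ferry there). So no valid plan exists.

No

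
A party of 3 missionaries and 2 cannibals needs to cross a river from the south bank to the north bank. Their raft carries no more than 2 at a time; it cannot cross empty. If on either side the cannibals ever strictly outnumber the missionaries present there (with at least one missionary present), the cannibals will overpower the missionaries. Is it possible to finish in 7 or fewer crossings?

Yes — this plan uses 7 crossings (≤ 7):
1. 2 cannibals → the north bank.  (the south bank: 3M 0C; the north bank: 0M 2C)
2. 1 cannibal ← the south bank.  (the south bank: 3M 1C; the north bank: 0M 1C)
3. 2 missionaries → the north bank.  (the south bank: 1M 1C; the north bank: 2M 1C)
4. 1 missionary ← the south bank.  (the south bank: 2M 1C; the north bank: 1M 1C)
5. 1 missionary and 1 cannibal → the north bank.  (the south bank: 1M 0C; the north bank: 2M 2C)
6. 1 cannibal ← the south bank.  (the south bank: 1M 1C; the north bank: 2M 1C)
7. 1 missionary and 1 cannibal → the north bank.  (the south bank: 0M 0C; the north bank: 3M 2C)

Yes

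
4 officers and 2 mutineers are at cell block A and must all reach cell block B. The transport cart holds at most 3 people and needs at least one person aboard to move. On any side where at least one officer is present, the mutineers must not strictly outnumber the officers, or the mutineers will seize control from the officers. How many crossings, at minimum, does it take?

Counting alone: each trip to cell block B takes at most 3 across and each return brings at least 1 back, so after t trips out (and t−1 returns) at most 3t − (t−1) of the 6 are across; that first reaches 6 at t = 3, so at least 5 crossings are needed.
The plan below uses exactly 5 crossings, so it is optimal:
1. 2 mutineers → cell block B.  (cell block A: 4O 0M; cell block B: 0O 2M)
2. 1 mutineer ← cell block A.  (cell block A: 4O 1M; cell block B: 0O 1M)
3. 2 officers and 1 mutineer → cell block B.  (cell block A: 2O 0M; cell block B: 2O 2M)
4. 1 mutineer ← cell block A.  (cell block A: 2O 1M; cell block B: 2O 1M)
5. 2 officers and 1 mutineer → cell block B.  (cell block A: 0O 0M; cell block B: 4O 2M)

5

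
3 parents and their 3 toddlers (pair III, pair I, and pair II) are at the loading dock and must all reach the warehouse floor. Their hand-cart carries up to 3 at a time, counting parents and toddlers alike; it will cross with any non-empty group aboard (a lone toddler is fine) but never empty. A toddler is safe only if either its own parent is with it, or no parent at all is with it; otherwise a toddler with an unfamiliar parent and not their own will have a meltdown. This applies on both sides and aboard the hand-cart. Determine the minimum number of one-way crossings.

5

Counting alone: each trip to the warehouse floor takes at most 3 across and each return brings at least 1 back, so after t trips out (and t−1 returns) at most 3t − (t−1) of the 6 are across; that first reaches 6 at t = 3, so at least 5 crossings are needed.
The plan below uses exactly 5 crossings, so it is optimal:
1. parent III and toddler III cross → the warehouse floor.
2. parent III crosses ← the loading dock.
3. parent I, parent II, and parent III cross → the warehouse floor.
4. toddler III crosses ← the loading dock.
5. toddler I, toddler II, and toddler III cross → the warehouse floor.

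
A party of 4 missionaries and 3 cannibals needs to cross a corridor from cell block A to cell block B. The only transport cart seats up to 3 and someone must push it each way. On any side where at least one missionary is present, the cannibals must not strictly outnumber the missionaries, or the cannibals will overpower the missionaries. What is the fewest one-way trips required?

Counting alone: each trip to cell block B takes at most 3 across and each return brings at least 1 back, so after t trips out (and t−1 returns) at most 3t − (t−1) of the 7 are across; that first reaches 7 at t = 3, so at least 5 crossings are needed.
The plan below uses exactly 5 crossings, so it is optimal:
1. 3 cannibals → cell block B.  (cell block A: 4M 0C; cell block B: 0M 3C)
2. 1 cannibal ← cell block A.  (cell block A: 4M 1C; cell block B: 0M 2C)
3. 3 missionaries → cell block B.  (cell block A: 1M 1C; cell block B: 3M 2C)
4. 1 missionary ← cell block A.  (cell block A: 2M 1C; cell block B: 2M 2C)
5. 2 missionaries and 1 cannibal → cell block B.  (cell block A: 0M 0C; cell block B: 4M 3C)

5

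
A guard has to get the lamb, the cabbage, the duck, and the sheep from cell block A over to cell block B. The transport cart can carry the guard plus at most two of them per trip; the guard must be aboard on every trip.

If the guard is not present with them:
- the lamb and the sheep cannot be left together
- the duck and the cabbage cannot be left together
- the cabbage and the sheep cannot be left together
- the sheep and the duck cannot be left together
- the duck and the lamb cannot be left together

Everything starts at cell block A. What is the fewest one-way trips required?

Counting alone: the guard can take at most 2 across per trip to cell block B, so moving all 4 needs at least 2 loaded trips out, with a return between consecutive ones — at least 3 crossings.
The safety rule pushes this higher. Following every safe sequence of crossings, the most of the 4 that can be at cell block B as the transport cart arrives there on crossing 3 is 3 — never all 4.
So no plan with fewer than 5 crossings exists, and this one achieves 5:
1. Guard goes to cell block B with the duck and the sheep.  [cell block A: the cabbage, the lamb | cell block B: the duck, the sheep]
2. Guard goes back to cell block A with the duck.  [cell block A: the cabbage, the duck, the lamb | cell block B: the sheep]
3. Guard goes to cell block B with the cabbage and the lamb.  [cell block A: the duck | cell block B: the cabbage, the lamb, the sheep]
4. Guard goes back to cell block A with the sheep.  [cell block A: the duck, the sheep | cell block B: the cabbage, the lamb]
5. Guard goes to cell block B with the duck and the sheep.  [cell block A: — | cell block B: the cabbage, the duck, the lamb, the sheep]

5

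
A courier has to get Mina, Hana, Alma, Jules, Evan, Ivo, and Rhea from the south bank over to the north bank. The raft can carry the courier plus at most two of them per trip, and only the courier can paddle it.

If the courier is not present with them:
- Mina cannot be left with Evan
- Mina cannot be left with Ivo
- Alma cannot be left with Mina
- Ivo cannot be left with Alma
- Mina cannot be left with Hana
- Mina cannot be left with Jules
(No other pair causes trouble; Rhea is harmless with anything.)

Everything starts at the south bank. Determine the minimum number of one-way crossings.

11

Counting alone: the courier can take at most 2 across per trip to the north bank, so moving all 7 needs at least 4 loaded trips out, with a return between consecutive ones — at least 7 crossings.
The safety rule pushes this higher. Following every safe sequence of crossings, the most of the 7 that can be at the north bank as the raft arrives there on crossings 7, 9 is 5, 6 respectively — never all 7.
So no plan with fewer than 11 crossings exists, and this one achieves 11:
1. Courier goes to the north bank with Alma and Mina.  [the south bank: Evan, Hana, Ivo, Jules, Rhea | the north bank: Alma, Mina]
2. Courier goes back to the south bank with Mina.  [the south bank: Evan, Hana, Ivo, Jules, Mina, Rhea | the north bank: Alma]
3. Courier goes to the north bank with Hana and Mina.  [the south bank: Evan, Ivo, Jules, Rhea | the north bank: Alma, Hana, Mina]
4. Courier goes back to the south bank with Mina.  [the south bank: Evan, Ivo, Jules, Mina, Rhea | the north bank: Alma, Hana]
5. Courier goes to the north bank with Jules and Mina.  [the south bank: Evan, Ivo, Rhea | the north bank: Alma, Hana, Jules, Mina]
6. Courier goes back to the south bank with Mina.  [the south bank: Evan, Ivo, Mina, Rhea | the north bank: Alma, Hana, Jules]
7. Courier goes to the north bank with Evan and Mina.  [the south bank: Ivo, Rhea | the north bank: Alma, Evan, Hana, Jules, Mina]
8. Courier goes back to the south bank with Mina.  [the south bank: Ivo, Mina, Rhea | the north bank: Alma, Evan, Hana, Jules]
9. Courier goes to the north bank with Mina and Rhea.  [the south bank: Ivo | the north bank: Alma, Evan, Hana, Jules, Mina, Rhea]
10. Courier goes back to the south bank with Mina.  [the south bank: Ivo, Mina | the north bank: Alma, Evan, Hana, Jules, Rhea]
11. Courier goes to the north bank with Ivo and Mina.  [the south bank: — | the north bank: Alma, Evan, Hana, Ivo, Jules, Mina, Rhea]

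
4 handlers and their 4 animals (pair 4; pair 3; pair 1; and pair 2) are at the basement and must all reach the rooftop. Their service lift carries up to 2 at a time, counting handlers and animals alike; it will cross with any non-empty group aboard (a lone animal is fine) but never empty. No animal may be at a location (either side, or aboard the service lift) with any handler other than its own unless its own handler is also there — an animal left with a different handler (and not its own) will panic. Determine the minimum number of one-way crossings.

Following every safe sequence of crossings from the start, the most of the 8 that can be at the rooftop as the service lift arrives there on crossings 1, 3, 5 is 2, 3, 4 respectively; the best ever achieved is 4 of 8.
From crossing 7 on, no configuration arises that was not already reachable earlier: only 44 distinct safe configurations (who is on which side, and where the service lift is) can ever be reached, none of them has everyone across, and every continuation just revisits them. So no valid plan exists.

impossible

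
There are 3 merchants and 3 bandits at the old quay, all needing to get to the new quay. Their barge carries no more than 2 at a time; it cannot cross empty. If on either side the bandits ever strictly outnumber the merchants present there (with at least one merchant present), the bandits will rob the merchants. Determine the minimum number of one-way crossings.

11

Counting alone: each trip to the new quay takes at most 2 across and each return brings at least 1 back, so after t trips out (and t−1 returns) at most 2t − (t−1) of the 6 are across; that first reaches 6 at t = 5, so at least 9 crossings are needed.
The safety rule pushes this higher. Following every safe sequence of crossings, the most of the 6 that can be at the new quay as the barge arrives there on crossing 9 is 5 — never all 6.
So no plan with fewer than 11 crossings exists, and this one achieves 11:
1. 2 bandits → the new quay.  (the old quay: 3M 1B; the new quay: 0M 2B)
2. 1 bandit ← the old quay.  (the old quay: 3M 2B; the new quay: 0M 1B)
3. 2 bandits → the new quay.  (the old quay: 3M 0B; the new quay: 0M 3B)
4. 1 bandit ← the old quay.  (the old quay: 3M 1B; the new quay: 0M 2B)
5. 2 merchants → the new quay.  (the old quay: 1M 1B; the new quay: 2M 2B)
6. 1 merchant and 1 bandit ← the old quay.  (the old quay: 2M 2B; the new quay: 1M 1B)
7. 2 merchants → the new quay.  (the old quay: 0M 2B; the new quay: 3M 1B)
8. 1 bandit ← the old quay.  (the old quay: 0M 3B; the new quay: 3M 0B)
9. 2 bandits → the new quay.  (the old quay: 0M 1B; the new quay: 3M 2B)
10. 1 bandit ← the old quay.  (the old quay: 0M 2B; the new quay: 3M 1B)
11. 2 bandits → the new quay.  (the old quay: 0M 0B; the new quay: 3M 3B)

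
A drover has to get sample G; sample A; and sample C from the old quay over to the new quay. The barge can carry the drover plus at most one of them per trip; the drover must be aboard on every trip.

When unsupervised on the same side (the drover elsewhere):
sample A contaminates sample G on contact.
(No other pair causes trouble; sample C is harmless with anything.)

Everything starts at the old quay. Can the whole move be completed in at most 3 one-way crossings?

Counting alone: the drover can take at most 1 across per trip to the new quay, so moving all 3 needs at least 3 loaded trips out, with a return between consecutive ones — at least 5 crossings.
Since 3 < 5, 3 crossings cannot be enough. (The shortest complete plan in fact takes 5:)
1. Drover goes to the new quay with sample G.  [the old quay: sample A, sample C | the new quay: sample G]
2. Drover goes back to the old quay alone.  [the old quay: sample A, sample C | the new quay: sample G]
3. Drover goes to the new quay with sample C.  [the old quay: sample A | the new quay: sample C, sample G]
4. Drover goes back to the old quay alone.  [the old quay: sample A | the new quay: sample C, sample G]
5. Drover goes to the new quay with sample A.  [the old quay: — | the new quay: sample A, sample C, sample G]

No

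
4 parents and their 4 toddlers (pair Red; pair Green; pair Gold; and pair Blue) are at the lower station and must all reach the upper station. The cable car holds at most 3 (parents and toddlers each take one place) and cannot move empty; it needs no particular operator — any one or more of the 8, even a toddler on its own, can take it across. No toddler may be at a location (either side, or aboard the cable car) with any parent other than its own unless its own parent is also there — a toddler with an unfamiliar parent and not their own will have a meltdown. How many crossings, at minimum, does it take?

Counting alone: each trip to the upper station takes at most 3 across and each return brings at least 1 back, so after t trips out (and t−1 returns) at most 3t − (t−1) of the 8 are across; that first reaches 8 at t = 4, so at least 7 crossings are needed.
The safety rule pushes this higher. Following every safe sequence of crossings, the most of the 8 that can be at the upper station as the cable car arrives there on crossing 7 is 7 — never all 8.
So no plan with fewer than 9 crossings exists, and this one achieves 9:
1. parent Red and toddler Red cross → the upper station.
2. parent Red crosses ← the lower station.
3. parent Green, parent Red, and toddler Green cross → the upper station.
4. parent Red and toddler Red cross ← the lower station.
5. parent Blue, parent Gold, and parent Red cross → the upper station.
6. toddler Green crosses ← the lower station.
7. toddler Green and toddler Red cross → the upper station.
8. toddler Red crosses ← the lower station.
9. toddler Blue, toddler Gold, and toddler Red cross → the upper station.

9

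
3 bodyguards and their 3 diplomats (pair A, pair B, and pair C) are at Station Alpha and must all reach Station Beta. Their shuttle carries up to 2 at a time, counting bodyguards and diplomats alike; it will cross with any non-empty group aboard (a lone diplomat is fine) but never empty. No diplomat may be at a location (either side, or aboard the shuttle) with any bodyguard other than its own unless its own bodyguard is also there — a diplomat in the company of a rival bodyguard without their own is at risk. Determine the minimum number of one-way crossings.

11

Counting alone: each trip to Station Beta takes at most 2 across and each return brings at least 1 back, so after t trips out (and t−1 returns) at most 2t − (t−1) of the 6 are across; that first reaches 6 at t = 5, so at least 9 crossings are needed.
The safety rule pushes this higher. Following every safe sequence of crossings, the most of the 6 that can be at Station Beta as the shuttle arrives there on crossing 9 is 5 — never all 6.
So no plan with fewer than 11 crossings exists, and this one achieves 11:
1. bodyguard A and diplomat A cross → Station Beta.
2. bodyguard A crosses ← Station Alpha.
3. diplomat B and diplomat C cross → Station Beta.
4. diplomat A crosses ← Station Alpha.
5. bodyguard B and bodyguard C cross → Station Beta.
6. bodyguard B and diplomat B cross ← Station Alpha.
7. bodyguard A and bodyguard B cross → Station Beta.
8. diplomat C crosses ← Station Alpha.
9. diplomat A and diplomat B cross → Station Beta.
10. bodyguard C crosses ← Station Alpha.
11. bodyguard C and diplomat C cross → Station Beta.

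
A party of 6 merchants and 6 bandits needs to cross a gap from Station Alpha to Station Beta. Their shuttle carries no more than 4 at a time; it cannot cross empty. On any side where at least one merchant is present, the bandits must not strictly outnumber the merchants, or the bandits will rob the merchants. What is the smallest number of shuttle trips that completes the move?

Counting alone: each trip to Station Beta takes at most 4 across and each return brings at least 1 back, so after t trips out (and t−1 returns) at most 4t − (t−1) of the 12 are across; that first reaches 12 at t = 4, so at least 7 crossings are needed.
The safety rule pushes this higher. Following every safe sequence of crossings, the most of the 12 that can be at Station Beta as the shuttle arrives there on crossing 7 is 11 — never all 12.
So no plan with fewer than 9 crossings exists, and this one achieves 9:
1. 2 bandits → Station Beta.  (Station Alpha: 6M 4B; Station Beta: 0M 2B)
2. 1 bandit ← Station Alpha.  (Station Alpha: 6M 5B; Station Beta: 0M 1B)
3. 4 bandits → Station Beta.  (Station Alpha: 6M 1B; Station Beta: 0M 5B)
4. 1 bandit ← Station Alpha.  (Station Alpha: 6M 2B; Station Beta: 0M 4B)
5. 4 merchants → Station Beta.  (Station Alpha: 2M 2B; Station Beta: 4M 4B)
6. 1 merchant and 1 bandit ← Station Alpha.  (Station Alpha: 3M 3B; Station Beta: 3M 3B)
7. 2 merchants and 2 bandits → Station Beta.  (Station Alpha: 1M 1B; Station Beta: 5M 5B)
8. 1 merchant and 1 bandit ← Station Alpha.  (Station Alpha: 2M 2B; Station Beta: 4M 4B)
9. 2 merchants and 2 bandits → Station Beta.  (Station Alpha: 0M 0B; Station Beta: 6M 6B)

9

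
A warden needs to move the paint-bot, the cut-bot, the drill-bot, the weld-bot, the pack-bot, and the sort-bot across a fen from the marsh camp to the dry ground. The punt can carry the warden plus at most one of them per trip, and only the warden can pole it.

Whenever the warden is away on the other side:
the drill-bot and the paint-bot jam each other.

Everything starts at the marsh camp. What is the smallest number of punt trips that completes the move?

11

Counting alone: the warden can take at most 1 across per trip to the dry ground, so moving all 6 needs at least 6 loaded trips out, with a return between consecutive ones — at least 11 crossings.
The plan below uses exactly 11 crossings, so it is optimal:
1. Warden goes to the dry ground with the paint-bot.
2. Warden goes back to the marsh camp alone.
3. Warden goes to the dry ground with the cut-bot.
4. Warden goes back to the marsh camp alone.
5. Warden goes to the dry ground with the weld-bot.
6. Warden goes back to the marsh camp alone.
7. Warden goes to the dry ground with the pack-bot.
8. Warden goes back to the marsh camp alone.
9. Warden goes to the dry ground with the sort-bot.
10. Warden goes back to the marsh camp alone.
11. Warden goes to the dry ground with the drill-bot.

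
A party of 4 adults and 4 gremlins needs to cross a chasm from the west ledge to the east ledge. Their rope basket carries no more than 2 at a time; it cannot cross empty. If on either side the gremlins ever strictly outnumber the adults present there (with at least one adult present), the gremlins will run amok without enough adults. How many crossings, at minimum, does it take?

impossible

Following every safe sequence of crossings from the start, the most of the 8 that can be at the east ledge as the rope basket arrives there on crossings 1, 3, 5 is 2, 3, 4 respectively; the best ever achieved is 4 of 8.
From crossing 7 on, no configuration arises that was not already reachable earlier: only 11 distinct safe configurations (who is on which side, and where the rope basket is) can ever be reached, none of them has everyone across, and every continuation just revisits them. They are: 0 adults + 0 gremlins across (rope basket back at the start); 0 adults + 1 gremlin across (rope basket there); 0 adults + 1 gremlin across (rope basket back at the start); 0 adults + 2 gremlins across (rope basket there); 0 adults + 2 gremlins across (rope basket back at the start); 0 adults + 3 gremlins across (rope basket there); 0 adults + 3 gremlins across (rope basket back at the start); 0 adults + 4 gremlins across (rope basket there); 1 adult + 1 gremlin across (rope basket there); 1 adult + 1 gremlin across (rope basket back at the start); 2 adults + 2 gremlins across (rope basket there). So no valid plan exists.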